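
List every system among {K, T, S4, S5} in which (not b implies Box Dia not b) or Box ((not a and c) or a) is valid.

S5

S4-tableau for the negation not ((not b implies Box Dia not b) or Box ((not a and c) or a)):
1. not ((not b implies Box Dia not b) or Box ((not a and c) or a)), 0
2. not (not b implies Box Dia not b), 0
3. not Box ((not a and c) or a), 0
4. not b, 0
5. not Box Dia not b, 0
6. not ((not a and c) or a), 1
7. not (not a and c), 1
8. not a, 1
9. not c, 1
10. not Dia not b, 2
11. b, 2
Accessibility: 0R0, 0R1, 0R2, 1R1, 2R2
Complete open branch: countermodel on an S4-frame, so not valid in S4, nor in K, T (the same frame is also a K-frame and a T-frame).
S5-tableau for the negation not ((not b implies Box Dia not b) or Box ((not a and c) or a)):
1. not ((not b implies Box Dia not b) or Box ((not a and c) or a)), 0
2. not (not b implies Box Dia not b), 0
3. not Box ((not a and c) or a), 0
4. not b, 0
5. not Box Dia not b, 0
6. not ((not a and c) or a), 1
7. not (not a and c), 1
8. not a, 1
9. not c, 1
10. not Dia not b, 2
11. b, 0
Accessibility: 0R0, 0R1, 0R2, 1R0, 1R1, 1R2, 2R0, 2R1, 2R2
Branch closes: b and not b both at 0.
Every branch closes (one shown): valid in S5.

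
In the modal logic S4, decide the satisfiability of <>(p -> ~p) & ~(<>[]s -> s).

Yes, satisfiable

1. <>(p -> ~p) & ~(<>[]s -> s), u
2. <>(p -> ~p), u
3. ~(<>[]s -> s), u
4. <>[]s, u
5. ~s, u
6. p -> ~p, v
7. ~p, v
8. []s, w
9. s, w
Accessibility: uRu, uRv, uRw, vRv, wRw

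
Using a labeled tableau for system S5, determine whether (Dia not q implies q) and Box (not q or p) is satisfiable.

1. (Dia not q implies q) and Box (not q or p), 0
2. Dia not q implies q, 0
3. Box (not q or p), 0
4. not q or p, 0
5. q, 0
6. p, 0
Accessibility: 0R0

Yes, satisfiable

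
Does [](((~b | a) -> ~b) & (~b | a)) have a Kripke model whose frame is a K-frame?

1. [](((~b | a) -> ~b) & (~b | a)), 0

Satisfiable (open branch found)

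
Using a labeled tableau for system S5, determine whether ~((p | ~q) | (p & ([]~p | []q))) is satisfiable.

Satisfiable

1. ~((p | ~q) | (p & ([]~p | []q))), u
2. ~(p | ~q), u   [~|-rule on 1]
3. ~(p & ([]~p | []q)), u   [~|-rule on 1]
4. ~p, u   [~|-rule on 2]
5. q, u   [~|-rule on 2]
6. ~([]~p | []q), u   [~&-rule on 3 (branches; this branch)]
7. ~[]~p, u   [~|-rule on 6]
8. ~[]q, u   [~|-rule on 6]
9. p, v   [~[]-rule on 7: fresh world v, uRv]
10. ~q, w   [~[]-rule on 8: fresh world w, uRw]
Accessibility: uRu, uRv, uRw, vRu, vRv, vRw, wRu, wRv, wRw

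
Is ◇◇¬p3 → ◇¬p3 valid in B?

Tableau for the negation ¬(◇◇¬p3 → ◇¬p3):
1. ¬(◇◇¬p3 → ◇¬p3), 0
2. ◇◇¬p3, 0
3. ¬◇¬p3, 0
4. p3, 0
5. ◇¬p3, 1
6. p3, 1
7. ¬p3, 2
Accessibility: 0R0, 0R1, 1R0, 1R1, 1R2, 2R1, 2R2
The negation has an open branch (countermodel exists).

Invalid (countermodel exists)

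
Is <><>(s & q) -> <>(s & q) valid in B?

Tableau for the negation ~(<><>(s & q) -> <>(s & q)):
1. ~(<><>(s & q) -> <>(s & q)), 0
2. <><>(s & q), 0
3. ~<>(s & q), 0
4. ~(s & q), 0
5. ~q, 0
6. <>(s & q), 1
7. ~(s & q), 1
8. ~q, 1
9. s & q, 2
10. s, 2
11. q, 2
Accessibility: 0R0, 0R1, 1R0, 1R1, 1R2, 2R1, 2R2
The negation has an open branch (countermodel exists).

No, not valid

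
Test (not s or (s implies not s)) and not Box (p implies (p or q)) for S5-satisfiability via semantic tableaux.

1. (not s or (s implies not s)) and not Box (p implies (p or q)), u
2. not s or (s implies not s), u
3. not Box (p implies (p or q)), u
4. s implies not s, u
5. not s, u
6. not (p implies (p or q)), v
7. p, v
8. not (p or q), v
9. not p, v
10. not q, v
Accessibility: uRu, uRv, vRu, vRv
Branch closes: p and not p both at v.
(One branch shown.) All branches close.

Unsatisfiable (every branch closes)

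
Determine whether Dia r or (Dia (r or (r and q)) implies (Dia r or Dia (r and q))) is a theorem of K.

Valid in K

Tableau for the negation not (Dia r or (Dia (r or (r and q)) implies (Dia r or Dia (r and q)))):
1. not (Dia r or (Dia (r or (r and q)) implies (Dia r or Dia (r and q)))), w0
2. not Dia r, w0
3. not (Dia (r or (r and q)) implies (Dia r or Dia (r and q))), w0
4. Dia (r or (r and q)), w0
5. not (Dia r or Dia (r and q)), w0
6. not Dia (r and q), w0
7. r or (r and q), w1
8. not r, w1
9. not (r and q), w1
10. r and q, w1
11. r, w1
12. q, w1
Accessibility: w0Rw1
Branch closes: r and not r both at w1.
All branches of the negation close; one closing branch shown above.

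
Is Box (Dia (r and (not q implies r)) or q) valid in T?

Tableau for the negation not Box (Dia (r and (not q implies r)) or q):
1. not Box (Dia (r and (not q implies r)) or q), u
2. not (Dia (r and (not q implies r)) or q), v   [neg-Box-rule on 1: fresh world v, uRv]
3. not Dia (r and (not q implies r)), v   [neg-or-rule on 2]
4. not q, v   [neg-or-rule on 2]
5. not (r and (not q implies r)), v   [neg-Dia-rule on 3 via vRv]
6. not (not q implies r), v   [neg-and-rule on 5 (branches; this branch)]
7. not r, v   [neg-implies-rule on 6]
Accessibility: uRu, uRv, vRv
The negation has an open branch (countermodel exists).

Not valid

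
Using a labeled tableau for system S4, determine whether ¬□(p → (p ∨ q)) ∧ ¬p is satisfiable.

1. ¬□(p → (p ∨ q)) ∧ ¬p, w0
2. ¬□(p → (p ∨ q)), w0
3. ¬p, w0
4. ¬(p → (p ∨ q)), w1
5. p, w1
6. ¬(p ∨ q), w1
7. ¬p, w1
8. ¬q, w1
Accessibility: w0Rw0, w0Rw1, w1Rw1
Branch closes: p and ¬p both at w1.
(One branch shown.) All branches close.

No, unsatisfiable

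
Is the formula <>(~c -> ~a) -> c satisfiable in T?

1. <>(~c -> ~a) -> c, 0
2. c, 0
Accessibility: 0R0

Satisfiable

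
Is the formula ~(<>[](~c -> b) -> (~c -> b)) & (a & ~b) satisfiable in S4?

1. ~(<>[](~c -> b) -> (~c -> b)) & (a & ~b), 0
2. ~(<>[](~c -> b) -> (~c -> b)), 0   [&-rule on 1]
3. a & ~b, 0   [&-rule on 1]
4. <>[](~c -> b), 0   [~->-rule on 2]
5. ~(~c -> b), 0   [~->-rule on 2]
6. a, 0   [&-rule on 3]
7. ~b, 0   [&-rule on 3]
8. ~c, 0   [~->-rule on 5]
9. [](~c -> b), 1   [<>-rule on 4: fresh world 1, 0R1]
10. ~c -> b, 1   [[]-rule on 9 via 1R1]
11. b, 1   [->-rule on 10 (branches; this branch)]
Accessibility: 0R0, 0R1, 1R1

Yes, satisfiable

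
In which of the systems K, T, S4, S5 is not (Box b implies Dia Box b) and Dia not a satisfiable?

T-tableau for the formula:
1. not (Box b implies Dia Box b) and Dia not a, 0
2. not (Box b implies Dia Box b), 0
3. Dia not a, 0
4. Box b, 0
5. not Dia Box b, 0
6. b, 0
7. not Box b, 0
8. not a, 1
9. b, 1
10. not Box b, 1
11. not b, 2
12. b, 2
Accessibility: 0R0, 0R1, 0R2, 1R1, 2R2
Branch closes: b and not b both at 2.
Every branch closes (one shown): unsatisfiable in T, hence also in S4, S5 (every S4/S5-frame is a T-frame).
K-tableau for the formula:
1. not (Box b implies Dia Box b) and Dia not a, 0
2. not (Box b implies Dia Box b), 0
3. Dia not a, 0
4. Box b, 0
5. not Dia Box b, 0
6. not a, 1
7. b, 1
8. not Box b, 1
9. not b, 2
Accessibility: 0R1, 1R2
Complete open branch: satisfiable in K.

K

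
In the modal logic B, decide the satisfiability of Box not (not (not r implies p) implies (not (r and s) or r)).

1. Box not (not (not r implies p) implies (not (r and s) or r)), 0
2. not (not (not r implies p) implies (not (r and s) or r)), 0
3. not (not r implies p), 0
4. not (not (r and s) or r), 0
5. not r, 0
6. not p, 0
7. r and s, 0
8. r, 0
9. s, 0
Accessibility: 0R0
Branch closes: r and not r both at 0.
All branches of the tableau close; one closing branch shown above.

Unsatisfiable (every branch closes)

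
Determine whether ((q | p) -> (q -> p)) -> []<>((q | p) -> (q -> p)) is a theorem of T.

No, not valid

Tableau for the negation ~(((q | p) -> (q -> p)) -> []<>((q | p) -> (q -> p))):
1. ~(((q | p) -> (q -> p)) -> []<>((q | p) -> (q -> p))), w0
2. (q | p) -> (q -> p), w0
3. ~[]<>((q | p) -> (q -> p)), w0
4. q -> p, w0
5. p, w0
6. ~<>((q | p) -> (q -> p)), w1
7. ~((q | p) -> (q -> p)), w1
8. q | p, w1
9. ~(q -> p), w1
10. q, w1
11. ~p, w1
Accessibility: w0Rw0, w0Rw1, w1Rw1
The negation has an open branch (countermodel exists).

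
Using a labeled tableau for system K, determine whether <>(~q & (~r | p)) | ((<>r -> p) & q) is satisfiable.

Yes, satisfiable

1. <>(~q & (~r | p)) | ((<>r -> p) & q), w0
2. (<>r -> p) & q, w0
3. <>r -> p, w0
4. q, w0
5. p, w0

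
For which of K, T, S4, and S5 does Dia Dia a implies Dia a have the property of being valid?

T-tableau for the negation not (Dia Dia a implies Dia a):
1. not (Dia Dia a implies Dia a), w0
2. Dia Dia a, w0
3. not Dia a, w0
4. not a, w0
5. Dia a, w1
6. not a, w1
7. a, w2
Accessibility: w0Rw0, w0Rw1, w1Rw1, w1Rw2, w2Rw2
Complete open branch: countermodel on a T-frame, so not valid in T, nor in K (the same frame is also a K-frame).
S4-tableau for the negation not (Dia Dia a implies Dia a):
1. not (Dia Dia a implies Dia a), w0
2. Dia Dia a, w0
3. not Dia a, w0
4. not a, w0
5. Dia a, w1
6. not a, w1
7. a, w2
8. not a, w2
Accessibility: w0Rw0, w0Rw1, w0Rw2, w1Rw1, w1Rw2, w2Rw2
Branch closes: a and not a both at w2.
Every branch closes (one shown): valid in S4, hence also in S5 (every theorem of S4 is a theorem of S5).

S4, S5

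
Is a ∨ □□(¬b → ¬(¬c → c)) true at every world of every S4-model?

Tableau for the negation ¬(a ∨ □□(¬b → ¬(¬c → c))):
1. ¬(a ∨ □□(¬b → ¬(¬c → c))), u
2. ¬a, u
3. ¬□□(¬b → ¬(¬c → c)), u
4. ¬□(¬b → ¬(¬c → c)), v
5. ¬(¬b → ¬(¬c → c)), w
6. ¬b, w
7. ¬c → c, w
8. c, w
Accessibility: uRu, uRv, uRw, vRv, vRw, wRw
The negation has an open branch (countermodel exists).

Not valid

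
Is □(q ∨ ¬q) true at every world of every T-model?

Valid in T

Tableau for the negation ¬□(q ∨ ¬q):
1. ¬□(q ∨ ¬q), 0
2. ¬(q ∨ ¬q), 1
3. ¬q, 1
4. q, 1
Accessibility: 0R0, 0R1, 1R1
Branch closes: q and ¬q both at 1.
Every branch of the negation's tableau closes; the branch above is one of them.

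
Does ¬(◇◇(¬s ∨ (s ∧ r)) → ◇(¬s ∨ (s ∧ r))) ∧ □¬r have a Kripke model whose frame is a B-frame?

Satisfiable (open branch found)

1. ¬(◇◇(¬s ∨ (s ∧ r)) → ◇(¬s ∨ (s ∧ r))) ∧ □¬r, u
2. ¬(◇◇(¬s ∨ (s ∧ r)) → ◇(¬s ∨ (s ∧ r))), u
3. □¬r, u
4. ◇◇(¬s ∨ (s ∧ r)), u
5. ¬◇(¬s ∨ (s ∧ r)), u
6. ¬r, u
7. ¬(¬s ∨ (s ∧ r)), u
8. s, u
9. ¬(s ∧ r), u
10. ◇(¬s ∨ (s ∧ r)), v
11. ¬r, v
12. ¬(¬s ∨ (s ∧ r)), v
13. s, v
14. ¬(s ∧ r), v
15. ¬s ∨ (s ∧ r), w
16. s ∧ r, w
17. s, w
18. r, w
Accessibility: uRu, uRv, vRu, vRv, vRw, wRv, wRw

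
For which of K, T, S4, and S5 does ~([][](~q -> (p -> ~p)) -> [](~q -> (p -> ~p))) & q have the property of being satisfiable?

K

K-tableau for the formula:
1. ~([][](~q -> (p -> ~p)) -> [](~q -> (p -> ~p))) & q, u
2. ~([][](~q -> (p -> ~p)) -> [](~q -> (p -> ~p))), u
3. q, u
4. [][](~q -> (p -> ~p)), u
5. ~[](~q -> (p -> ~p)), u
6. ~(~q -> (p -> ~p)), v
7. ~q, v
8. ~(p -> ~p), v
9. p, v
10. [](~q -> (p -> ~p)), v
Accessibility: uRv
Complete open branch: satisfiable in K.
T-tableau for the formula:
1. ~([][](~q -> (p -> ~p)) -> [](~q -> (p -> ~p))) & q, u
2. ~([][](~q -> (p -> ~p)) -> [](~q -> (p -> ~p))), u
3. q, u
4. [][](~q -> (p -> ~p)), u
5. ~[](~q -> (p -> ~p)), u
6. [](~q -> (p -> ~p)), u
7. ~q -> (p -> ~p), u
8. p -> ~p, u
9. ~p, u
10. ~(~q -> (p -> ~p)), v
11. ~q, v
12. ~(p -> ~p), v
13. p, v
14. [](~q -> (p -> ~p)), v
15. ~q -> (p -> ~p), v
16. p -> ~p, v
17. ~p, v
Accessibility: uRu, uRv, vRv
Branch closes: p and ~p both at v.
Every branch closes (one shown): unsatisfiable in T, hence also in S4, S5 (every S4/S5-frame is a T-frame).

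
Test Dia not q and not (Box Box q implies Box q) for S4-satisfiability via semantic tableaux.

1. Dia not q and not (Box Box q implies Box q), w0
2. Dia not q, w0   [and-rule on 1]
3. not (Box Box q implies Box q), w0   [and-rule on 1]
4. Box Box q, w0   [neg-implies-rule on 3]
5. not Box q, w0   [neg-implies-rule on 3]
6. Box q, w0   [Box-rule on 4 via w0Rw0]
7. q, w0   [Box-rule on 6 via w0Rw0]
8. not q, w1   [Dia-rule on 2: fresh world w1, w0Rw1]
9. Box q, w1   [Box-rule on 4 via w0Rw1]
10. q, w1   [Box-rule on 6 via w0Rw1]
Accessibility: w0Rw0, w0Rw1, w1Rw1
Branch closes: q and not q both at w1.
All branches of the tableau close; one closing branch shown above.

Unsatisfiable (every branch closes)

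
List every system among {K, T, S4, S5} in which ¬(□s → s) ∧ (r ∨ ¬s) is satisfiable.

K

K-tableau for the formula:
1. ¬(□s → s) ∧ (r ∨ ¬s), 0
2. ¬(□s → s), 0   [∧-rule on 1]
3. r ∨ ¬s, 0   [∧-rule on 1]
4. □s, 0   [¬→-rule on 2]
5. ¬s, 0   [¬→-rule on 2]
Complete open branch: satisfiable in K.
T-tableau for the formula:
1. ¬(□s → s) ∧ (r ∨ ¬s), 0
2. ¬(□s → s), 0   [∧-rule on 1]
3. r ∨ ¬s, 0   [∧-rule on 1]
4. □s, 0   [¬→-rule on 2]
5. ¬s, 0   [¬→-rule on 2]
6. s, 0   [□-rule on 4 via 0R0]
Accessibility: 0R0
Branch closes: s and ¬s both at 0.
Every branch closes (one shown): unsatisfiable in T, hence also in S4, S5 (every S4/S5-frame is a T-frame).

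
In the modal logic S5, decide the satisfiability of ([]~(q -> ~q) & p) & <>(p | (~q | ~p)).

Satisfiable

1. ([]~(q -> ~q) & p) & <>(p | (~q | ~p)), w0
2. []~(q -> ~q) & p, w0   [&-rule on 1]
3. <>(p | (~q | ~p)), w0   [&-rule on 1]
4. []~(q -> ~q), w0   [&-rule on 2]
5. p, w0   [&-rule on 2]
6. ~(q -> ~q), w0   [[]-rule on 4 via w0Rw0]
7. q, w0   [~->-rule on 6]
8. p | (~q | ~p), w1   [<>-rule on 3: fresh world w1, w0Rw1]
9. ~(q -> ~q), w1   [[]-rule on 4 via w0Rw1]
10. q, w1   [~->-rule on 9]
11. ~q | ~p, w1   [|-rule on 8 (branches; this branch)]
12. ~p, w1   [|-rule on 11 (branches; this branch)]
Accessibility: w0Rw0, w0Rw1, w1Rw0, w1Rw1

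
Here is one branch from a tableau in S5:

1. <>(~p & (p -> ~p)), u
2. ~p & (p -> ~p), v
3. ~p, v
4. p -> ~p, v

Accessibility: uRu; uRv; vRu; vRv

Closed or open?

There is no literal clash: for every atom and world, at most one sign appears.

Not closed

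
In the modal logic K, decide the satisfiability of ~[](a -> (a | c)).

1. ~[](a -> (a | c)), u
2. ~(a -> (a | c)), v
3. a, v
4. ~(a | c), v
5. ~a, v
6. ~c, v
Accessibility: uRv
Branch closes: a and ~a both at v.
(One branch shown.) All branches close.

Unsatisfiable (every branch closes)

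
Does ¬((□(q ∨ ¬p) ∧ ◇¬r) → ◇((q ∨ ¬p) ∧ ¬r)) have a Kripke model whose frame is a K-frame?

Unsatisfiable (every branch closes)

1. ¬((□(q ∨ ¬p) ∧ ◇¬r) → ◇((q ∨ ¬p) ∧ ¬r)), 0
2. □(q ∨ ¬p) ∧ ◇¬r, 0
3. ¬◇((q ∨ ¬p) ∧ ¬r), 0
4. □(q ∨ ¬p), 0
5. ◇¬r, 0
6. ¬r, 1
7. ¬((q ∨ ¬p) ∧ ¬r), 1
8. q ∨ ¬p, 1
9. ¬(q ∨ ¬p), 1
10. ¬q, 1
11. p, 1
12. ¬p, 1
Accessibility: 0R1
Branch closes: p and ¬p both at 1.
(One branch shown.) All branches close.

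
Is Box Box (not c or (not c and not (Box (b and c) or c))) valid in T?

Tableau for the negation not Box Box (not c or (not c and not (Box (b and c) or c))):
1. not Box Box (not c or (not c and not (Box (b and c) or c))), w0
2. not Box (not c or (not c and not (Box (b and c) or c))), w1   [neg-Box-rule on 1: fresh world w1, w0Rw1]
3. not (not c or (not c and not (Box (b and c) or c))), w2   [neg-Box-rule on 2: fresh world w2, w1Rw2]
4. c, w2   [neg-or-rule on 3]
5. not (not c and not (Box (b and c) or c)), w2   [neg-or-rule on 3]
6. Box (b and c) or c, w2   [neg-and-rule on 5 (branches; this branch)]
Accessibility: w0Rw0, w0Rw1, w1Rw1, w1Rw2, w2Rw2
The negation has an open branch (countermodel exists).

Invalid (countermodel exists)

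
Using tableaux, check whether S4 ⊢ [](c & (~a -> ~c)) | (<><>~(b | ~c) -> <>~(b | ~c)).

Valid in S4

Tableau for the negation ~([](c & (~a -> ~c)) | (<><>~(b | ~c) -> <>~(b | ~c))):
1. ~([](c & (~a -> ~c)) | (<><>~(b | ~c) -> <>~(b | ~c))), u
2. ~[](c & (~a -> ~c)), u   [~|-rule on 1]
3. ~(<><>~(b | ~c) -> <>~(b | ~c)), u   [~|-rule on 1]
4. <><>~(b | ~c), u   [~->-rule on 3]
5. ~<>~(b | ~c), u   [~->-rule on 3]
6. b | ~c, u   [~<>-rule on 5 via uRu]
7. ~c, u   [|-rule on 6 (branches; this branch)]
8. ~(c & (~a -> ~c)), v   [~[]-rule on 2: fresh world v, uRv]
9. b | ~c, v   [~<>-rule on 5 via uRv]
10. ~(~a -> ~c), v   [~&-rule on 8 (branches; this branch)]
11. ~a, v   [~->-rule on 10]
12. c, v   [~->-rule on 10]
13. b, v   [|-rule on 9 (branches; this branch)]
14. <>~(b | ~c), w   [<>-rule on 4: fresh world w, uRw]
15. b | ~c, w   [~<>-rule on 5 via uRw]
16. ~c, w   [|-rule on 15 (branches; this branch)]
17. ~(b | ~c), x   [<>-rule on 14: fresh world x, wRx]
18. ~b, x   [~|-rule on 17]
19. c, x   [~|-rule on 17]
20. b | ~c, x   [~<>-rule on 5 via uRx]
21. ~c, x   [|-rule on 20 (branches; this branch)]
Accessibility: uRu, uRv, uRw, uRx, vRv, wRw, wRx, xRx
Branch closes: c and ~c both at x.
All branches of the negation close; one closing branch shown above.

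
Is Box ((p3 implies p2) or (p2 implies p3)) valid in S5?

Valid in S5

Tableau for the negation not Box ((p3 implies p2) or (p2 implies p3)):
1. not Box ((p3 implies p2) or (p2 implies p3)), u
2. not ((p3 implies p2) or (p2 implies p3)), v
3. not (p3 implies p2), v
4. not (p2 implies p3), v
5. p3, v
6. not p2, v
7. p2, v
8. not p3, v
Accessibility: uRu, uRv, vRu, vRv
Branch closes: p2 and not p2 both at v.
All branches of the negation close; one closing branch shown above.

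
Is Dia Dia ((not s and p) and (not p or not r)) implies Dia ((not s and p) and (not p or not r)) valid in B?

Tableau for the negation not (Dia Dia ((not s and p) and (not p or not r)) implies Dia ((not s and p) and (not p or not r))):
1. not (Dia Dia ((not s and p) and (not p or not r)) implies Dia ((not s and p) and (not p or not r))), 0
2. Dia Dia ((not s and p) and (not p or not r)), 0
3. not Dia ((not s and p) and (not p or not r)), 0
4. not ((not s and p) and (not p or not r)), 0
5. not (not p or not r), 0
6. p, 0
7. r, 0
8. Dia ((not s and p) and (not p or not r)), 1
9. not ((not s and p) and (not p or not r)), 1
10. not (not p or not r), 1
11. p, 1
12. r, 1
13. (not s and p) and (not p or not r), 2
14. not s and p, 2
15. not p or not r, 2
16. not s, 2
17. p, 2
18. not r, 2
Accessibility: 0R0, 0R1, 1R0, 1R1, 1R2, 2R1, 2R2
The negation has an open branch (countermodel exists).

No, not valid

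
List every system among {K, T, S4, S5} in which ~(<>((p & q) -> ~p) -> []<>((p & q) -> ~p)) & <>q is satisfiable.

S5-tableau for the formula:
1. ~(<>((p & q) -> ~p) -> []<>((p & q) -> ~p)) & <>q, w0
2. ~(<>((p & q) -> ~p) -> []<>((p & q) -> ~p)), w0   [&-rule on 1]
3. <>q, w0   [&-rule on 1]
4. <>((p & q) -> ~p), w0   [~->-rule on 2]
5. ~[]<>((p & q) -> ~p), w0   [~->-rule on 2]
6. q, w1   [<>-rule on 3: fresh world w1, w0Rw1]
7. (p & q) -> ~p, w2   [<>-rule on 4: fresh world w2, w0Rw2]
8. ~(p & q), w2   [->-rule on 7 (branches; this branch)]
9. ~q, w2   [~&-rule on 8 (branches; this branch)]
10. ~<>((p & q) -> ~p), w3   [~[]-rule on 5: fresh world w3, w0Rw3]
11. ~((p & q) -> ~p), w0   [~<>-rule on 10 via w3Rw0]
12. p & q, w0   [~->-rule on 11]
13. p, w0   [~->-rule on 11]
14. q, w0   [&-rule on 12]
15. ~((p & q) -> ~p), w1   [~<>-rule on 10 via w3Rw1]
16. p & q, w1   [~->-rule on 15]
17. p, w1   [~->-rule on 15]
18. ~((p & q) -> ~p), w2   [~<>-rule on 10 via w3Rw2]
19. p & q, w2   [~->-rule on 18]
20. p, w2   [~->-rule on 18]
21. q, w2   [&-rule on 19]
Accessibility: w0Rw0, w0Rw1, w0Rw2, w0Rw3, w1Rw0, w1Rw1, w1Rw2, w1Rw3, w2Rw0, w2Rw1, w2Rw2, w2Rw3, w3Rw0, w3Rw1, w3Rw2, w3Rw3
Branch closes: q and ~q both at w2.
Every branch closes (one shown): unsatisfiable in S5.
S4-tableau for the formula:
1. ~(<>((p & q) -> ~p) -> []<>((p & q) -> ~p)) & <>q, w0
2. ~(<>((p & q) -> ~p) -> []<>((p & q) -> ~p)), w0   [&-rule on 1]
3. <>q, w0   [&-rule on 1]
4. <>((p & q) -> ~p), w0   [~->-rule on 2]
5. ~[]<>((p & q) -> ~p), w0   [~->-rule on 2]
6. q, w1   [<>-rule on 3: fresh world w1, w0Rw1]
7. (p & q) -> ~p, w2   [<>-rule on 4: fresh world w2, w0Rw2]
8. ~p, w2   [->-rule on 7 (branches; this branch)]
9. ~<>((p & q) -> ~p), w3   [~[]-rule on 5: fresh world w3, w0Rw3]
10. ~((p & q) -> ~p), w3   [~<>-rule on 9 via w3Rw3]
11. p & q, w3   [~->-rule on 10]
12. p, w3   [~->-rule on 10]
13. q, w3   [&-rule on 11]
Accessibility: w0Rw0, w0Rw1, w0Rw2, w0Rw3, w1Rw1, w2Rw2, w3Rw3
Complete open branch: satisfiable in S4, hence also in K, T (this S4-model is also a K-model and a T-model).

K, T, S4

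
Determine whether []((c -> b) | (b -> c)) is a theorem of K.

Tableau for the negation ~[]((c -> b) | (b -> c)):
1. ~[]((c -> b) | (b -> c)), 0
2. ~((c -> b) | (b -> c)), 1
3. ~(c -> b), 1
4. ~(b -> c), 1
5. c, 1
6. ~b, 1
7. b, 1
8. ~c, 1
Accessibility: 0R1
Branch closes: b and ~b both at 1.
All branches of the negation close; one closing branch shown above.

Valid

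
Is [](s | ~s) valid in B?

Tableau for the negation ~[](s | ~s):
1. ~[](s | ~s), 0
2. ~(s | ~s), 1
3. ~s, 1
4. s, 1
Accessibility: 0R0, 0R1, 1R0, 1R1
Branch closes: s and ~s both at 1.
All branches of the negation close; one closing branch shown above.

Valid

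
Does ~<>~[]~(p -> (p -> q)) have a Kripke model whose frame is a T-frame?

1. ~<>~[]~(p -> (p -> q)), u
2. []~(p -> (p -> q)), u
3. ~(p -> (p -> q)), u
4. p, u
5. ~(p -> q), u
6. ~q, u
Accessibility: uRu

Yes, satisfiable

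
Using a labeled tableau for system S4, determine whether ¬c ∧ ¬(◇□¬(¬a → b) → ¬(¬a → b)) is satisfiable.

1. ¬c ∧ ¬(◇□¬(¬a → b) → ¬(¬a → b)), w0
2. ¬c, w0   [∧-rule on 1]
3. ¬(◇□¬(¬a → b) → ¬(¬a → b)), w0   [∧-rule on 1]
4. ◇□¬(¬a → b), w0   [¬→-rule on 3]
5. ¬a → b, w0   [¬→-rule on 3]
6. b, w0   [→-rule on 5 (branches; this branch)]
7. □¬(¬a → b), w1   [◇-rule on 4: fresh world w1, w0Rw1]
8. ¬(¬a → b), w1   [□-rule on 7 via w1Rw1]
9. ¬a, w1   [¬→-rule on 8]
10. ¬b, w1   [¬→-rule on 8]
Accessibility: w0Rw0, w0Rw1, w1Rw1

Satisfiable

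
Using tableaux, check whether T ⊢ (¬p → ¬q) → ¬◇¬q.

Not valid

Tableau for the negation ¬((¬p → ¬q) → ¬◇¬q):
1. ¬((¬p → ¬q) → ¬◇¬q), 0
2. ¬p → ¬q, 0
3. ◇¬q, 0
4. ¬q, 0
5. ¬q, 1
Accessibility: 0R0, 0R1, 1R1
The negation has an open branch (countermodel exists).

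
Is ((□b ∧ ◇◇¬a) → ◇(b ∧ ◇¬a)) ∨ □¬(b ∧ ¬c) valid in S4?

Tableau for the negation ¬(((□b ∧ ◇◇¬a) → ◇(b ∧ ◇¬a)) ∨ □¬(b ∧ ¬c)):
1. ¬(((□b ∧ ◇◇¬a) → ◇(b ∧ ◇¬a)) ∨ □¬(b ∧ ¬c)), 0
2. ¬((□b ∧ ◇◇¬a) → ◇(b ∧ ◇¬a)), 0   [¬∨-rule on 1]
3. ¬□¬(b ∧ ¬c), 0   [¬∨-rule on 1]
4. □b ∧ ◇◇¬a, 0   [¬→-rule on 2]
5. ¬◇(b ∧ ◇¬a), 0   [¬→-rule on 2]
6. □b, 0   [∧-rule on 4]
7. ◇◇¬a, 0   [∧-rule on 4]
8. ¬(b ∧ ◇¬a), 0   [¬◇-rule on 5 via 0R0]
9. b, 0   [□-rule on 6 via 0R0]
10. ¬◇¬a, 0   [¬∧-rule on 8 (branches; this branch)]
11. a, 0   [¬◇-rule on 10 via 0R0]
12. b ∧ ¬c, 1   [¬□-rule on 3: fresh world 1, 0R1]
13. b, 1   [∧-rule on 12]
14. ¬c, 1   [∧-rule on 12]
15. ¬(b ∧ ◇¬a), 1   [¬◇-rule on 5 via 0R1]
16. a, 1   [¬◇-rule on 10 via 0R1]
17. ¬◇¬a, 1   [¬∧-rule on 15 (branches; this branch)]
18. ◇¬a, 2   [◇-rule on 7: fresh world 2, 0R2]
19. ¬(b ∧ ◇¬a), 2   [¬◇-rule on 5 via 0R2]
20. b, 2   [□-rule on 6 via 0R2]
21. a, 2   [¬◇-rule on 10 via 0R2]
22. ¬◇¬a, 2   [¬∧-rule on 19 (branches; this branch)]
23. ¬a, 3   [◇-rule on 18: fresh world 3, 2R3]
24. ¬(b ∧ ◇¬a), 3   [¬◇-rule on 5 via 0R3]
25. b, 3   [□-rule on 6 via 0R3]
26. a, 3   [¬◇-rule on 10 via 0R3]
Accessibility: 0R0, 0R1, 0R2, 0R3, 1R1, 2R2, 2R3, 3R3
Branch closes: a and ¬a both at 3.
All branches of the negation close; one closing branch shown above.

Yes, valid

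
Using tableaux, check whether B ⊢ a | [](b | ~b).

Valid in B

Tableau for the negation ~(a | [](b | ~b)):
1. ~(a | [](b | ~b)), w0
2. ~a, w0   [~|-rule on 1]
3. ~[](b | ~b), w0   [~|-rule on 1]
4. ~(b | ~b), w1   [~[]-rule on 3: fresh world w1, w0Rw1]
5. ~b, w1   [~|-rule on 4]
6. b, w1   [~|-rule on 4]
Accessibility: w0Rw0, w0Rw1, w1Rw0, w1Rw1
Branch closes: b and ~b both at w1.
All branches of the negation close; one closing branch shown above.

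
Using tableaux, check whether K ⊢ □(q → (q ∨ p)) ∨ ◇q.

Yes, valid

Tableau for the negation ¬(□(q → (q ∨ p)) ∨ ◇q):
1. ¬(□(q → (q ∨ p)) ∨ ◇q), w0
2. ¬□(q → (q ∨ p)), w0
3. ¬◇q, w0
4. ¬(q → (q ∨ p)), w1
5. q, w1
6. ¬(q ∨ p), w1
7. ¬q, w1
8. ¬p, w1
Accessibility: w0Rw1
Branch closes: q and ¬q both at w1.
Every branch of the negation's tableau closes; the branch above is one of them.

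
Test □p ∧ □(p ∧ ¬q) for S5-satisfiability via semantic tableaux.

1. □p ∧ □(p ∧ ¬q), 0
2. □p, 0   [∧-rule on 1]
3. □(p ∧ ¬q), 0   [∧-rule on 1]
4. p, 0   [□-rule on 2 via 0R0]
5. p ∧ ¬q, 0   [□-rule on 3 via 0R0]
6. ¬q, 0   [∧-rule on 5]
Accessibility: 0R0

Yes, satisfiable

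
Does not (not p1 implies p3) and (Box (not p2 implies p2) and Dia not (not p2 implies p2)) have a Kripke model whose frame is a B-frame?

1. not (not p1 implies p3) and (Box (not p2 implies p2) and Dia not (not p2 implies p2)), w0
2. not (not p1 implies p3), w0
3. Box (not p2 implies p2) and Dia not (not p2 implies p2), w0
4. not p1, w0
5. not p3, w0
6. Box (not p2 implies p2), w0
7. Dia not (not p2 implies p2), w0
8. not p2 implies p2, w0
9. p2, w0
10. not (not p2 implies p2), w1
11. not p2, w1
12. not p2 implies p2, w1
13. p2, w1
Accessibility: w0Rw0, w0Rw1, w1Rw0, w1Rw1
Branch closes: p2 and not p2 both at w1.
Every branch closes; the branch above is one of them.

Unsatisfiable (every branch closes)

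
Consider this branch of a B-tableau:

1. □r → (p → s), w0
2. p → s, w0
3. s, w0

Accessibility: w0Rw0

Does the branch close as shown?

There is no literal clash: for every atom and world, at most one sign appears.

Open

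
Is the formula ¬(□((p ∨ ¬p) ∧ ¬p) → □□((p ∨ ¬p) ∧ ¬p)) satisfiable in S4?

1. ¬(□((p ∨ ¬p) ∧ ¬p) → □□((p ∨ ¬p) ∧ ¬p)), 0
2. □((p ∨ ¬p) ∧ ¬p), 0
3. ¬□□((p ∨ ¬p) ∧ ¬p), 0
4. (p ∨ ¬p) ∧ ¬p, 0
5. p ∨ ¬p, 0
6. ¬p, 0
7. ¬□((p ∨ ¬p) ∧ ¬p), 1
8. (p ∨ ¬p) ∧ ¬p, 1
9. p ∨ ¬p, 1
10. ¬p, 1
11. ¬((p ∨ ¬p) ∧ ¬p), 2
12. (p ∨ ¬p) ∧ ¬p, 2
13. p ∨ ¬p, 2
14. ¬p, 2
15. ¬(p ∨ ¬p), 2
16. p, 2
Accessibility: 0R0, 0R1, 0R2, 1R1, 1R2, 2R2
Branch closes: p and ¬p both at 2.
All branches of the tableau close; one closing branch shown above.

Unsatisfiable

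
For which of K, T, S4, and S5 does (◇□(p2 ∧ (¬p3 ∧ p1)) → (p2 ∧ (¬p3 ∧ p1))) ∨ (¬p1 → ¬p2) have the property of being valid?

S5

S5-tableau for the negation ¬((◇□(p2 ∧ (¬p3 ∧ p1)) → (p2 ∧ (¬p3 ∧ p1))) ∨ (¬p1 → ¬p2)):
1. ¬((◇□(p2 ∧ (¬p3 ∧ p1)) → (p2 ∧ (¬p3 ∧ p1))) ∨ (¬p1 → ¬p2)), 0
2. ¬(◇□(p2 ∧ (¬p3 ∧ p1)) → (p2 ∧ (¬p3 ∧ p1))), 0
3. ¬(¬p1 → ¬p2), 0
4. ◇□(p2 ∧ (¬p3 ∧ p1)), 0
5. ¬(p2 ∧ (¬p3 ∧ p1)), 0
6. ¬p1, 0
7. p2, 0
8. ¬(¬p3 ∧ p1), 0
9. □(p2 ∧ (¬p3 ∧ p1)), 1
10. p2 ∧ (¬p3 ∧ p1), 0
11. ¬p3 ∧ p1, 0
12. ¬p3, 0
13. p1, 0
Accessibility: 0R0, 0R1, 1R0, 1R1
Branch closes: p1 and ¬p1 both at 0.
Every branch closes (one shown): valid in S5.
S4-tableau for the negation ¬((◇□(p2 ∧ (¬p3 ∧ p1)) → (p2 ∧ (¬p3 ∧ p1))) ∨ (¬p1 → ¬p2)):
1. ¬((◇□(p2 ∧ (¬p3 ∧ p1)) → (p2 ∧ (¬p3 ∧ p1))) ∨ (¬p1 → ¬p2)), 0
2. ¬(◇□(p2 ∧ (¬p3 ∧ p1)) → (p2 ∧ (¬p3 ∧ p1))), 0
3. ¬(¬p1 → ¬p2), 0
4. ◇□(p2 ∧ (¬p3 ∧ p1)), 0
5. ¬(p2 ∧ (¬p3 ∧ p1)), 0
6. ¬p1, 0
7. p2, 0
8. ¬(¬p3 ∧ p1), 0
9. □(p2 ∧ (¬p3 ∧ p1)), 1
10. p2 ∧ (¬p3 ∧ p1), 1
11. p2, 1
12. ¬p3 ∧ p1, 1
13. ¬p3, 1
14. p1, 1
Accessibility: 0R0, 0R1, 1R1
Complete open branch: countermodel on an S4-frame, so not valid in S4, nor in K, T (the same frame is also a K-frame and a T-frame).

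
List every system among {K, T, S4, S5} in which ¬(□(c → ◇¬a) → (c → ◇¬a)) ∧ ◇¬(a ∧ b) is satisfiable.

T-tableau for the formula:
1. ¬(□(c → ◇¬a) → (c → ◇¬a)) ∧ ◇¬(a ∧ b), 0
2. ¬(□(c → ◇¬a) → (c → ◇¬a)), 0
3. ◇¬(a ∧ b), 0
4. □(c → ◇¬a), 0
5. ¬(c → ◇¬a), 0
6. c, 0
7. ¬◇¬a, 0
8. c → ◇¬a, 0
9. a, 0
10. ◇¬a, 0
11. ¬(a ∧ b), 1
12. c → ◇¬a, 1
13. a, 1
14. ¬b, 1
15. ◇¬a, 1
16. ¬a, 2
17. c → ◇¬a, 2
18. a, 2
Accessibility: 0R0, 0R1, 0R2, 1R1, 2R2
Branch closes: a and ¬a both at 2.
Every branch closes (one shown): unsatisfiable in T, hence also in S4, S5 (every S4/S5-frame is a T-frame).
K-tableau for the formula:
1. ¬(□(c → ◇¬a) → (c → ◇¬a)) ∧ ◇¬(a ∧ b), 0
2. ¬(□(c → ◇¬a) → (c → ◇¬a)), 0
3. ◇¬(a ∧ b), 0
4. □(c → ◇¬a), 0
5. ¬(c → ◇¬a), 0
6. c, 0
7. ¬◇¬a, 0
8. ¬(a ∧ b), 1
9. c → ◇¬a, 1
10. a, 1
11. ¬b, 1
12. ◇¬a, 1
13. ¬a, 2
Accessibility: 0R1, 1R2
Complete open branch: satisfiable in K.

K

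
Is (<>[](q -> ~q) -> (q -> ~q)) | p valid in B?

Tableau for the negation ~((<>[](q -> ~q) -> (q -> ~q)) | p):
1. ~((<>[](q -> ~q) -> (q -> ~q)) | p), u
2. ~(<>[](q -> ~q) -> (q -> ~q)), u   [~|-rule on 1]
3. ~p, u   [~|-rule on 1]
4. <>[](q -> ~q), u   [~->-rule on 2]
5. ~(q -> ~q), u   [~->-rule on 2]
6. q, u   [~->-rule on 5]
7. [](q -> ~q), v   [<>-rule on 4: fresh world v, uRv]
8. q -> ~q, u   [[]-rule on 7 via vRu]
9. q -> ~q, v   [[]-rule on 7 via vRv]
10. ~q, u   [->-rule on 8 (branches; this branch)]
Accessibility: uRu, uRv, vRu, vRv
Branch closes: q and ~q both at u.
Every branch of the negation's tableau closes; the branch above is one of them.

Yes, valid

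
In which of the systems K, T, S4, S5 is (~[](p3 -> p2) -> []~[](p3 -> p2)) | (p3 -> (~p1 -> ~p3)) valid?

S5

S5-tableau for the negation ~((~[](p3 -> p2) -> []~[](p3 -> p2)) | (p3 -> (~p1 -> ~p3))):
1. ~((~[](p3 -> p2) -> []~[](p3 -> p2)) | (p3 -> (~p1 -> ~p3))), u
2. ~(~[](p3 -> p2) -> []~[](p3 -> p2)), u
3. ~(p3 -> (~p1 -> ~p3)), u
4. ~[](p3 -> p2), u
5. ~[]~[](p3 -> p2), u
6. p3, u
7. ~(~p1 -> ~p3), u
8. ~p1, u
9. ~(p3 -> p2), v
10. p3, v
11. ~p2, v
12. [](p3 -> p2), w
13. p3 -> p2, u
14. p3 -> p2, v
15. p3 -> p2, w
16. p2, u
17. p2, v
Accessibility: uRu, uRv, uRw, vRu, vRv, vRw, wRu, wRv, wRw
Branch closes: p2 and ~p2 both at v.
Every branch closes (one shown): valid in S5.
S4-tableau for the negation ~((~[](p3 -> p2) -> []~[](p3 -> p2)) | (p3 -> (~p1 -> ~p3))):
1. ~((~[](p3 -> p2) -> []~[](p3 -> p2)) | (p3 -> (~p1 -> ~p3))), u
2. ~(~[](p3 -> p2) -> []~[](p3 -> p2)), u
3. ~(p3 -> (~p1 -> ~p3)), u
4. ~[](p3 -> p2), u
5. ~[]~[](p3 -> p2), u
6. p3, u
7. ~(~p1 -> ~p3), u
8. ~p1, u
9. ~(p3 -> p2), v
10. p3, v
11. ~p2, v
12. [](p3 -> p2), w
13. p3 -> p2, w
14. p2, w
Accessibility: uRu, uRv, uRw, vRv, wRw
Complete open branch: countermodel on an S4-frame, so not valid in S4, nor in K, T (the same frame is also a K-frame and a T-frame).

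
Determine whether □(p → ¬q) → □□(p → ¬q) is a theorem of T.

Tableau for the negation ¬(□(p → ¬q) → □□(p → ¬q)):
1. ¬(□(p → ¬q) → □□(p → ¬q)), u
2. □(p → ¬q), u
3. ¬□□(p → ¬q), u
4. p → ¬q, u
5. ¬q, u
6. ¬□(p → ¬q), v
7. p → ¬q, v
8. ¬q, v
9. ¬(p → ¬q), w
10. p, w
11. q, w
Accessibility: uRu, uRv, vRv, vRw, wRw
The negation has an open branch (countermodel exists).

Invalid (countermodel exists)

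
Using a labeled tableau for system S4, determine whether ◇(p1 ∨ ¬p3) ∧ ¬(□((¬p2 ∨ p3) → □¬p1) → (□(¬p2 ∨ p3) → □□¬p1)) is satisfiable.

1. ◇(p1 ∨ ¬p3) ∧ ¬(□((¬p2 ∨ p3) → □¬p1) → (□(¬p2 ∨ p3) → □□¬p1)), 0
2. ◇(p1 ∨ ¬p3), 0
3. ¬(□((¬p2 ∨ p3) → □¬p1) → (□(¬p2 ∨ p3) → □□¬p1)), 0
4. □((¬p2 ∨ p3) → □¬p1), 0
5. ¬(□(¬p2 ∨ p3) → □□¬p1), 0
6. □(¬p2 ∨ p3), 0
7. ¬□□¬p1, 0
8. (¬p2 ∨ p3) → □¬p1, 0
9. ¬p2 ∨ p3, 0
10. □¬p1, 0
11. ¬p1, 0
12. p3, 0
13. p1 ∨ ¬p3, 1
14. (¬p2 ∨ p3) → □¬p1, 1
15. ¬p2 ∨ p3, 1
16. ¬p1, 1
17. ¬p3, 1
18. □¬p1, 1
19. ¬p2, 1
20. ¬□¬p1, 2
21. (¬p2 ∨ p3) → □¬p1, 2
22. ¬p2 ∨ p3, 2
23. ¬p1, 2
24. □¬p1, 2
25. p3, 2
26. p1, 3
27. (¬p2 ∨ p3) → □¬p1, 3
28. ¬p2 ∨ p3, 3
29. ¬p1, 3
Accessibility: 0R0, 0R1, 0R2, 0R3, 1R1, 2R2, 2R3, 3R3
Branch closes: p1 and ¬p1 both at 3.
All branches of the tableau close; one closing branch shown above.

Unsatisfiable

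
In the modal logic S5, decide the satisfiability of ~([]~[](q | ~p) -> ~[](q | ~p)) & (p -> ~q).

1. ~([]~[](q | ~p) -> ~[](q | ~p)) & (p -> ~q), w0
2. ~([]~[](q | ~p) -> ~[](q | ~p)), w0
3. p -> ~q, w0
4. []~[](q | ~p), w0
5. [](q | ~p), w0
6. ~[](q | ~p), w0
7. q | ~p, w0
8. ~q, w0
9. ~p, w0
10. ~(q | ~p), w1
11. ~q, w1
12. p, w1
13. ~[](q | ~p), w1
14. q | ~p, w1
15. ~p, w1
Accessibility: w0Rw0, w0Rw1, w1Rw0, w1Rw1
Branch closes: p and ~p both at w1.
Every branch closes; the branch above is one of them.

Unsatisfiable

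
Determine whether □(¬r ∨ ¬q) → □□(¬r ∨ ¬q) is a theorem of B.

Invalid (countermodel exists)

Tableau for the negation ¬(□(¬r ∨ ¬q) → □□(¬r ∨ ¬q)):
1. ¬(□(¬r ∨ ¬q) → □□(¬r ∨ ¬q)), 0
2. □(¬r ∨ ¬q), 0
3. ¬□□(¬r ∨ ¬q), 0
4. ¬r ∨ ¬q, 0
5. ¬q, 0
6. ¬□(¬r ∨ ¬q), 1
7. ¬r ∨ ¬q, 1
8. ¬q, 1
9. ¬(¬r ∨ ¬q), 2
10. r, 2
11. q, 2
Accessibility: 0R0, 0R1, 1R0, 1R1, 1R2, 2R1, 2R2
The negation has an open branch (countermodel exists).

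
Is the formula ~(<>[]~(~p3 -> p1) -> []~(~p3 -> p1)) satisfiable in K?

1. ~(<>[]~(~p3 -> p1) -> []~(~p3 -> p1)), 0
2. <>[]~(~p3 -> p1), 0
3. ~[]~(~p3 -> p1), 0
4. []~(~p3 -> p1), 1
5. ~p3 -> p1, 2
6. p1, 2
Accessibility: 0R1, 0R2

Satisfiable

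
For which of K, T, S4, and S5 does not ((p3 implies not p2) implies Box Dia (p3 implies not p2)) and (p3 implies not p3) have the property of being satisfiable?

S4-tableau for the formula:
1. not ((p3 implies not p2) implies Box Dia (p3 implies not p2)) and (p3 implies not p3), u
2. not ((p3 implies not p2) implies Box Dia (p3 implies not p2)), u
3. p3 implies not p3, u
4. p3 implies not p2, u
5. not Box Dia (p3 implies not p2), u
6. not p3, u
7. not p2, u
8. not Dia (p3 implies not p2), v
9. not (p3 implies not p2), v
10. p3, v
11. p2, v
Accessibility: uRu, uRv, vRv
Complete open branch: satisfiable in S4, hence also in K, T (this S4-model is also a K-model and a T-model).
S5-tableau for the formula:
1. not ((p3 implies not p2) implies Box Dia (p3 implies not p2)) and (p3 implies not p3), u
2. not ((p3 implies not p2) implies Box Dia (p3 implies not p2)), u
3. p3 implies not p3, u
4. p3 implies not p2, u
5. not Box Dia (p3 implies not p2), u
6. not p3, u
7. not p2, u
8. not Dia (p3 implies not p2), v
9. not (p3 implies not p2), u
10. p3, u
11. p2, u
Accessibility: uRu, uRv, vRu, vRv
Branch closes: p3 and not p3 both at u.
Every branch closes (one shown): unsatisfiable in S5.

K, T, S4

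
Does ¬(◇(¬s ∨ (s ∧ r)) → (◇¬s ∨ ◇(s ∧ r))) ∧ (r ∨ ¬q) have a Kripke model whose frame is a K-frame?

1. ¬(◇(¬s ∨ (s ∧ r)) → (◇¬s ∨ ◇(s ∧ r))) ∧ (r ∨ ¬q), 0
2. ¬(◇(¬s ∨ (s ∧ r)) → (◇¬s ∨ ◇(s ∧ r))), 0
3. r ∨ ¬q, 0
4. ◇(¬s ∨ (s ∧ r)), 0
5. ¬(◇¬s ∨ ◇(s ∧ r)), 0
6. ¬◇¬s, 0
7. ¬◇(s ∧ r), 0
8. ¬q, 0
9. ¬s ∨ (s ∧ r), 1
10. s, 1
11. ¬(s ∧ r), 1
12. s ∧ r, 1
13. r, 1
14. ¬r, 1
Accessibility: 0R1
Branch closes: r and ¬r both at 1.
(One branch shown.) All branches close.

Unsatisfiable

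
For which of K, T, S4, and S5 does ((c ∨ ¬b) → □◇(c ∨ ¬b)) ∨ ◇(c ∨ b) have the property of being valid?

T, S4, S5

K-tableau for the negation ¬(((c ∨ ¬b) → □◇(c ∨ ¬b)) ∨ ◇(c ∨ b)):
1. ¬(((c ∨ ¬b) → □◇(c ∨ ¬b)) ∨ ◇(c ∨ b)), w0
2. ¬((c ∨ ¬b) → □◇(c ∨ ¬b)), w0   [¬∨-rule on 1]
3. ¬◇(c ∨ b), w0   [¬∨-rule on 1]
4. c ∨ ¬b, w0   [¬→-rule on 2]
5. ¬□◇(c ∨ ¬b), w0   [¬→-rule on 2]
6. ¬b, w0   [∨-rule on 4 (branches; this branch)]
7. ¬◇(c ∨ ¬b), w1   [¬□-rule on 5: fresh world w1, w0Rw1]
8. ¬(c ∨ b), w1   [¬◇-rule on 3 via w0Rw1]
9. ¬c, w1   [¬∨-rule on 8]
10. ¬b, w1   [¬∨-rule on 8]
Accessibility: w0Rw1
Complete open branch: countermodel on a K-frame, so not valid in K.
T-tableau for the negation ¬(((c ∨ ¬b) → □◇(c ∨ ¬b)) ∨ ◇(c ∨ b)):
1. ¬(((c ∨ ¬b) → □◇(c ∨ ¬b)) ∨ ◇(c ∨ b)), w0
2. ¬((c ∨ ¬b) → □◇(c ∨ ¬b)), w0   [¬∨-rule on 1]
3. ¬◇(c ∨ b), w0   [¬∨-rule on 1]
4. c ∨ ¬b, w0   [¬→-rule on 2]
5. ¬□◇(c ∨ ¬b), w0   [¬→-rule on 2]
6. ¬(c ∨ b), w0   [¬◇-rule on 3 via w0Rw0]
7. ¬c, w0   [¬∨-rule on 6]
8. ¬b, w0   [¬∨-rule on 6]
9. ¬◇(c ∨ ¬b), w1   [¬□-rule on 5: fresh world w1, w0Rw1]
10. ¬(c ∨ b), w1   [¬◇-rule on 3 via w0Rw1]
11. ¬c, w1   [¬∨-rule on 10]
12. ¬b, w1   [¬∨-rule on 10]
13. ¬(c ∨ ¬b), w1   [¬◇-rule on 9 via w1Rw1]
14. b, w1   [¬∨-rule on 13]
Accessibility: w0Rw0, w0Rw1, w1Rw1
Branch closes: b and ¬b both at w1.
Every branch closes (one shown): valid in T, hence also in S4, S5 (every theorem of T is a theorem of S4 and S5).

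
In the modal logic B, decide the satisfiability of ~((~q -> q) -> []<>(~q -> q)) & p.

Unsatisfiable (every branch closes)

1. ~((~q -> q) -> []<>(~q -> q)) & p, w0
2. ~((~q -> q) -> []<>(~q -> q)), w0
3. p, w0
4. ~q -> q, w0
5. ~[]<>(~q -> q), w0
6. q, w0
7. ~<>(~q -> q), w1
8. ~(~q -> q), w0
9. ~q, w0
Accessibility: w0Rw0, w0Rw1, w1Rw0, w1Rw1
Branch closes: q and ~q both at w0.
All branches of the tableau close; one closing branch shown above.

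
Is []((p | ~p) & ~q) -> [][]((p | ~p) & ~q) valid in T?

No, not valid

Tableau for the negation ~([]((p | ~p) & ~q) -> [][]((p | ~p) & ~q)):
1. ~([]((p | ~p) & ~q) -> [][]((p | ~p) & ~q)), 0
2. []((p | ~p) & ~q), 0
3. ~[][]((p | ~p) & ~q), 0
4. (p | ~p) & ~q, 0
5. p | ~p, 0
6. ~q, 0
7. ~p, 0
8. ~[]((p | ~p) & ~q), 1
9. (p | ~p) & ~q, 1
10. p | ~p, 1
11. ~q, 1
12. ~p, 1
13. ~((p | ~p) & ~q), 2
14. q, 2
Accessibility: 0R0, 0R1, 1R1, 1R2, 2R2
The negation has an open branch (countermodel exists).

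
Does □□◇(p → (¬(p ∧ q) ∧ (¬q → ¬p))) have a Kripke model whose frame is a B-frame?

1. □□◇(p → (¬(p ∧ q) ∧ (¬q → ¬p))), u
2. □◇(p → (¬(p ∧ q) ∧ (¬q → ¬p))), u
3. ◇(p → (¬(p ∧ q) ∧ (¬q → ¬p))), u
4. p → (¬(p ∧ q) ∧ (¬q → ¬p)), v
5. □◇(p → (¬(p ∧ q) ∧ (¬q → ¬p))), v
6. ◇(p → (¬(p ∧ q) ∧ (¬q → ¬p))), v
7. ¬(p ∧ q) ∧ (¬q → ¬p), v
8. ¬(p ∧ q), v
9. ¬q → ¬p, v
10. ¬q, v
11. ¬p, v
12. p → (¬(p ∧ q) ∧ (¬q → ¬p)), w
13. ◇(p → (¬(p ∧ q) ∧ (¬q → ¬p))), w
14. ¬(p ∧ q) ∧ (¬q → ¬p), w
15. ¬(p ∧ q), w
16. ¬q → ¬p, w
17. ¬q, w
18. ¬p, w
19. p → (¬(p ∧ q) ∧ (¬q → ¬p)), x
20. ¬(p ∧ q) ∧ (¬q → ¬p), x
21. ¬(p ∧ q), x
22. ¬q → ¬p, x
23. ¬q, x
24. ¬p, x
Accessibility: uRu, uRv, vRu, vRv, vRw, wRv, wRw, wRx, xRw, xRx

Yes, satisfiable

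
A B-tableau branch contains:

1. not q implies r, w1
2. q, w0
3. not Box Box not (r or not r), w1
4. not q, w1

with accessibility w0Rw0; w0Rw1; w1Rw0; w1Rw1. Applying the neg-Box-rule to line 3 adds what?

a fresh world w2 with w1Rw2, and not Box not (r or not r) at w2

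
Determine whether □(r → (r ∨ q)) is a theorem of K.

Yes, valid

Tableau for the negation ¬□(r → (r ∨ q)):
1. ¬□(r → (r ∨ q)), u
2. ¬(r → (r ∨ q)), v
3. r, v
4. ¬(r ∨ q), v
5. ¬r, v
6. ¬q, v
Accessibility: uRv
Branch closes: r and ¬r both at v.
Every branch of the negation's tableau closes; the branch above is one of them.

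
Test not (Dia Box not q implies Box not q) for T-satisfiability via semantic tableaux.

Satisfiable (open branch found)

1. not (Dia Box not q implies Box not q), 0
2. Dia Box not q, 0   [neg-implies-rule on 1]
3. not Box not q, 0   [neg-implies-rule on 1]
4. Box not q, 1   [Dia-rule on 2: fresh world 1, 0R1]
5. not q, 1   [Box-rule on 4 via 1R1]
6. q, 2   [neg-Box-rule on 3: fresh world 2, 0R2]
Accessibility: 0R0, 0R1, 0R2, 1R1, 2R2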